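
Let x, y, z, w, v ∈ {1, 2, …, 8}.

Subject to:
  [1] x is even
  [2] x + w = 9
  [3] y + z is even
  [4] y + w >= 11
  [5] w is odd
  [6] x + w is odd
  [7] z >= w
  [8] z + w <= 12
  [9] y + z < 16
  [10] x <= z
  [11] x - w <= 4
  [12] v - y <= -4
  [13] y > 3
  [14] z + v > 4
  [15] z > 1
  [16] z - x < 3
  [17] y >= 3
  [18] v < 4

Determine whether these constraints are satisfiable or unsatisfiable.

Satisfiable

One satisfying assignment is x = 6, y = 8, z = 6, w = 3, v = 1.
For the less obvious constraints — constraint 2: x + w = 9; constraint 4: y + w = 11; constraint 8: z + w = 9 — and the others hold by inspection.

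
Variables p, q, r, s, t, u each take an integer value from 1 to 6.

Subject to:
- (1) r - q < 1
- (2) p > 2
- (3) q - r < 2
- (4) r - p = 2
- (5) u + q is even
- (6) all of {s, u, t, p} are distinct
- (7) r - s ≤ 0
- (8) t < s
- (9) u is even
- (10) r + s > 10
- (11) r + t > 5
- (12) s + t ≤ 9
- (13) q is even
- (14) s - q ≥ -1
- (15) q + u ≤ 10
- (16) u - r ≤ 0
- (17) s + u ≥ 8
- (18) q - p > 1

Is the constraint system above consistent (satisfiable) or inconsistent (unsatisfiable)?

Take p = 3, q = 6, r = 5, s = 6, t = 2, u = 4. Then constraint 1: r - q = -1; constraint 3: q - r = 1; constraint 4: r - p = 2, and every other listed constraint is also met.

Satisfiable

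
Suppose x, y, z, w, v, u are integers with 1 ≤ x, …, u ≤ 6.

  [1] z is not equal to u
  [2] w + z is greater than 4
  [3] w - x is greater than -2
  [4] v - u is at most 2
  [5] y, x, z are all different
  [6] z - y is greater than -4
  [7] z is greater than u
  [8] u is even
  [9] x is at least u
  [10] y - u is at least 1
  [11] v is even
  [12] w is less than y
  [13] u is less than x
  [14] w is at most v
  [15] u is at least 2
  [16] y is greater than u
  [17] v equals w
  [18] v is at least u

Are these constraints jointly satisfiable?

Satisfiable

One satisfying assignment is x = 3, y = 6, z = 4, w = 2, v = 2, u = 2.
For the less obvious constraints — constraint 2: w + z = 6; constraint 3: w - x = -1 — and the others hold by inspection.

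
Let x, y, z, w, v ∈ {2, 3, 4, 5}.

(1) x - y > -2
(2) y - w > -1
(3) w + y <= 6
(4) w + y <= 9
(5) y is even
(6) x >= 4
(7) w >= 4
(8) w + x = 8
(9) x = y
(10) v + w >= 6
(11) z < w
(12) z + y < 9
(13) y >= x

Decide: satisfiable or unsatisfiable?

From constraint 7: w ≥ 4. From constraints 6 and 13: y ≥ x ≥ 4. Hence w + y ≥ 8. But constraint 3 requires w + y ≤ 6, and 6 < 8. Contradiction.

Unsatisfiable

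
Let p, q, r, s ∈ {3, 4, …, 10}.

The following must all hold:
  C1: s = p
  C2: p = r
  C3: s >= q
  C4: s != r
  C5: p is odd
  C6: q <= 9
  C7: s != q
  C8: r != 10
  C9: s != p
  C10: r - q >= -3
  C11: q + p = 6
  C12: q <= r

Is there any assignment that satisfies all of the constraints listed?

From constraints 1 and 2, s = p = r, so s = r. But constraint 4 says s ≠ r. Contradiction.

Unsatisfiable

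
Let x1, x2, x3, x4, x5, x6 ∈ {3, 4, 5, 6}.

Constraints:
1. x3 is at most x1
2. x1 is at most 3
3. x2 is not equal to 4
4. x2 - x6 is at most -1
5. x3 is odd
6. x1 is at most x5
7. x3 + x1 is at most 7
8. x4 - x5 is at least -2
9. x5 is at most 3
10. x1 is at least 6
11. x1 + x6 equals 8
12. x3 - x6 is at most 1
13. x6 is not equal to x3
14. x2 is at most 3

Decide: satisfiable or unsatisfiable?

Unsatisfiable

From constraints 6 and 10: x5 ≥ x1 and x1 ≥ 6, so x5 ≥ 6. From constraint 9: x5 ≤ 3. But 3 < 6, so no value of x5 works.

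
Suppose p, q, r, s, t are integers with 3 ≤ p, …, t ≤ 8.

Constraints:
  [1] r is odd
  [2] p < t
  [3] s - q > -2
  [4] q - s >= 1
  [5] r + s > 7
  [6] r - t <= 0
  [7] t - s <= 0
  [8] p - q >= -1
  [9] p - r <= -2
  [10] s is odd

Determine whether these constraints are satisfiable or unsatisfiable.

Unsatisfiable

Constraints 4, 6, 7, 8, and 9 give s − t ≥ 0, t − r ≥ 0, r − p ≥ 2, p − q ≥ -1, q − s ≥ 1.
Adding all 5 inequalities: the left sides telescope to 0, and the right sides sum to 0 + 0 + 2 + (-1) + 1 = 2. So 0 ≥ 2, which is false.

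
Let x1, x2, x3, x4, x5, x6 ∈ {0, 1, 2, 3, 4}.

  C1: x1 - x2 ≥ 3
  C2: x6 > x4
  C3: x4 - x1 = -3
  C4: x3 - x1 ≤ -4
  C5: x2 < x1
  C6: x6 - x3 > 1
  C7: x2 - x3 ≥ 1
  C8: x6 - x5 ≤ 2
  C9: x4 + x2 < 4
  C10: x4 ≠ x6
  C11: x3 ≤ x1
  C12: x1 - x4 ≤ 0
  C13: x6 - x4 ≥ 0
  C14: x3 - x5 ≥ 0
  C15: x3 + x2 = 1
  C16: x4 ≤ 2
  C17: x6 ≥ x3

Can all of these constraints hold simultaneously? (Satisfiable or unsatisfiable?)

Unsatisfiable

Constraints 1, 7, 8, 12, 13, and 14 give x5 − x6 ≥ -2, x6 − x4 ≥ 0, x4 − x1 ≥ 0, x1 − x2 ≥ 3, x2 − x3 ≥ 1, x3 − x5 ≥ 0.
Adding all 6 inequalities: the left sides telescope to 0, and the right sides sum to (-2) + 0 + 0 + 3 + 1 + 0 = 2. So 0 ≥ 2, which is false.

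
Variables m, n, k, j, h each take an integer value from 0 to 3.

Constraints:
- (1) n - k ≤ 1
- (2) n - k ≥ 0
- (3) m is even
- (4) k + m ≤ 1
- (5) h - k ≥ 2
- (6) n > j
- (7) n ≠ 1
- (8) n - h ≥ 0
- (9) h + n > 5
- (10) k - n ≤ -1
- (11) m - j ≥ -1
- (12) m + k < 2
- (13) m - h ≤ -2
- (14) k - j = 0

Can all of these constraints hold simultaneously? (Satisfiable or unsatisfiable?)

Constraints 1, 5, and 8 give h − k ≥ 2, k − n ≥ -1, n − h ≥ 0.
Adding all 3 inequalities: the left sides telescope to 0, and the right sides sum to 2 + (-1) + 0 = 1. So 0 ≥ 1, which is false.

Unsatisfiable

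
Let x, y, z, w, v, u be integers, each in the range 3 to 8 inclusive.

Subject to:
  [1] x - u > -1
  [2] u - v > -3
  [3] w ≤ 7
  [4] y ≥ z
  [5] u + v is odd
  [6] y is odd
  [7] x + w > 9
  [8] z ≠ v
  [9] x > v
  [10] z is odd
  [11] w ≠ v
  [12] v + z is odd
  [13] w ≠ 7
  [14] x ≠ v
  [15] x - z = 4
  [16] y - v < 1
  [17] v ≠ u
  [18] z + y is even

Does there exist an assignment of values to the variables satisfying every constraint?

The assignment x = 7, y = 5, z = 3, w = 5, v = 6, u = 5 works:
  constraint 1 holds since x - u = 2.
  constraint 2 holds since u - v = -1.
The rest check out directly.

Satisfiable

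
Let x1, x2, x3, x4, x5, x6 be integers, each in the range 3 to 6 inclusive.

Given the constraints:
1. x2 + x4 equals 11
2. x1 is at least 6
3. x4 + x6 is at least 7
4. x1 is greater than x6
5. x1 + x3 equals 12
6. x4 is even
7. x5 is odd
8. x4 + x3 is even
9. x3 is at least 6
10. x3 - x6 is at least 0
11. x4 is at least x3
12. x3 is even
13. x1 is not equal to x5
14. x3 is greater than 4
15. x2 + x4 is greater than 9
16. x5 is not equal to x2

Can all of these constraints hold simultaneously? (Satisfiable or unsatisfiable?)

Satisfiable

Take x1 = 6, x2 = 5, x3 = 6, x4 = 6, x5 = 3, x6 = 3. Then constraint 1: x2 + x4 = 11; constraint 3: x4 + x6 = 9; constraint 5: x1 + x3 = 12, and every other listed constraint is also met.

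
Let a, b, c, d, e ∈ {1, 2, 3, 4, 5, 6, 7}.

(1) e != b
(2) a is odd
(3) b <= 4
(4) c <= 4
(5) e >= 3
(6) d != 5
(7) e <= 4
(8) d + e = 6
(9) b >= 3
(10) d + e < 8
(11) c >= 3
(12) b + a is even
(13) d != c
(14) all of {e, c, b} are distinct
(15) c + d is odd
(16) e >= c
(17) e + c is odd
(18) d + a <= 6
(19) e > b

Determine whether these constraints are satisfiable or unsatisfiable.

Unsatisfiable

Constraints 3, 4, 5, 7, 9, and 11 confine each of e, c, b to the 2 values {3, 4}.
Constraint 14 requires all 3 of them to be distinct, but only 2 values are available — impossible by the pigeonhole principle.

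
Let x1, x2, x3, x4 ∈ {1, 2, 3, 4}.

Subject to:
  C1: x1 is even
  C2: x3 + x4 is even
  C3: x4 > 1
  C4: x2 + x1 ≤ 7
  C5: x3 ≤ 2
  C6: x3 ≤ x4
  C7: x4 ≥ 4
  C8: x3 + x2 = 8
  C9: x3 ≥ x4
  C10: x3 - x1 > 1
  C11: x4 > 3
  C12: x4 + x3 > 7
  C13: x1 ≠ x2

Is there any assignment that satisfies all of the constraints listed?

Unsatisfiable

From constraints 7 and 9: x3 ≥ x4 and x4 ≥ 4, so x3 ≥ 4. From constraint 5: x3 ≤ 2. But 2 < 4, so no value of x3 works.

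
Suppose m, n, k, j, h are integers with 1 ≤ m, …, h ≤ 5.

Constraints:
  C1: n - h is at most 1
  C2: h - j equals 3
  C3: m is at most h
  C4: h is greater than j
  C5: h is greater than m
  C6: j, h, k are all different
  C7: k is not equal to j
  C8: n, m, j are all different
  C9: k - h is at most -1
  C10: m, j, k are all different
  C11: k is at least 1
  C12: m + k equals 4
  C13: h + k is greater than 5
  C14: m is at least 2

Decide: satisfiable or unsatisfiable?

Try m = 3, n = 5, k = 1, j = 2, h = 5.
Check constraint 1: n - h = 0; constraint 2: h - j = 3. The remaining constraints are straightforward to verify.

Satisfiable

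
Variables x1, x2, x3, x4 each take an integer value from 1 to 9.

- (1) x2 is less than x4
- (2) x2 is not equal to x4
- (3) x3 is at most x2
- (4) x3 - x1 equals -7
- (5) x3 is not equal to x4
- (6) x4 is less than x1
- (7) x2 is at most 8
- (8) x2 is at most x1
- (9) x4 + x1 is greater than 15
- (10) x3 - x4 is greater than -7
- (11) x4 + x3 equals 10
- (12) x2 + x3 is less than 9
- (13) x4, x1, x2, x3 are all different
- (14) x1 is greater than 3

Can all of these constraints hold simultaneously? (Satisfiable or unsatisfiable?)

Satisfiable

Take x1 = 9, x2 = 6, x3 = 2, x4 = 8. Then constraint 4: x3 - x1 = -7; constraint 9: x4 + x1 = 17, and every other listed constraint is also met.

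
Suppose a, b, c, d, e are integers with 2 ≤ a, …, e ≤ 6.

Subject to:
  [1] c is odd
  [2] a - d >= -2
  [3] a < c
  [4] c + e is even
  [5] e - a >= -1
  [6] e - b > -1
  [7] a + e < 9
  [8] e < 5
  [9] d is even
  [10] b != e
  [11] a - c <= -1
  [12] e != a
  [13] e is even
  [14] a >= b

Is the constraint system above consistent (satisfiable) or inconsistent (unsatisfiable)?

Constraint 1 makes c odd and constraint 13 makes e even, so c + e must be odd. Constraint 4 says c + e is even — contradiction.

Unsatisfiable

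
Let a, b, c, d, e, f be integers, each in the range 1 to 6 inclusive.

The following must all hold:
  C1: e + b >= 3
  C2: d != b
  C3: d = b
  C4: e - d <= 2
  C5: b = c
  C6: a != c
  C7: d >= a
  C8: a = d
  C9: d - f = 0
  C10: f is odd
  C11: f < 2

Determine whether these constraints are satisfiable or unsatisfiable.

Unsatisfiable

From constraints 3, 5, and 8, a = d = b = c, so a = c. But constraint 6 says a ≠ c. Contradiction.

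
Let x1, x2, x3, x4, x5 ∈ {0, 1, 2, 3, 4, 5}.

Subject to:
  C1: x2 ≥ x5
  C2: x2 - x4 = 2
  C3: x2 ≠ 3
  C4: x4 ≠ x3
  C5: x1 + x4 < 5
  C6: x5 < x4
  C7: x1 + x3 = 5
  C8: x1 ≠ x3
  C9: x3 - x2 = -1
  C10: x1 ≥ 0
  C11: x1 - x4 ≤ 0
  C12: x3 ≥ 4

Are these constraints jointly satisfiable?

Satisfiable

The assignment x1 = 1, x2 = 5, x3 = 4, x4 = 3, x5 = 1 works:
  constraint 2 holds since x2 - x4 = 2.
  constraint 5 holds since x1 + x4 = 4.
  constraint 7 holds since x1 + x3 = 5.
The rest check out directly.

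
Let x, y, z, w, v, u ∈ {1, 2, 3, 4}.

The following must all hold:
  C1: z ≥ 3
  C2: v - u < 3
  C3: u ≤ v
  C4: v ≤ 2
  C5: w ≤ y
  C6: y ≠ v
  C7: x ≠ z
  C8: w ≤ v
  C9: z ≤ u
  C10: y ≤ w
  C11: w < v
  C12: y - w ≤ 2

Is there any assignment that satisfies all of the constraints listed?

From constraints 1 and 9: u ≥ z and z ≥ 3, so u ≥ 3. From constraints 3 and 4: u ≤ v and v ≤ 2, so u ≤ 2. But 2 < 3, so no value of u works.

Unsatisfiable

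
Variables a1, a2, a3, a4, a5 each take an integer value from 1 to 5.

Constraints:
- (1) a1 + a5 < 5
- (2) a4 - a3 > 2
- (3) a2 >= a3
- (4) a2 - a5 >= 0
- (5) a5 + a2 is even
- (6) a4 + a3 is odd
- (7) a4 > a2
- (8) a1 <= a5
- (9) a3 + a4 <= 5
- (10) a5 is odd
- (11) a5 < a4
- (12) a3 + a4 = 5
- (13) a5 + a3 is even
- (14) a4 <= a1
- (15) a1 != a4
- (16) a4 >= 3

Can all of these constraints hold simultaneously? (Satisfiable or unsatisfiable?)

Unsatisfiable

Constraints 4, 7, 8, and 14 give a4 ≤ a1, a1 ≤ a5, a5 ≤ a2, a2 < a4. Chaining: a4 ≤ a1 ≤ a5 ≤ a2 < a4, which forces a4 < a4 — impossible.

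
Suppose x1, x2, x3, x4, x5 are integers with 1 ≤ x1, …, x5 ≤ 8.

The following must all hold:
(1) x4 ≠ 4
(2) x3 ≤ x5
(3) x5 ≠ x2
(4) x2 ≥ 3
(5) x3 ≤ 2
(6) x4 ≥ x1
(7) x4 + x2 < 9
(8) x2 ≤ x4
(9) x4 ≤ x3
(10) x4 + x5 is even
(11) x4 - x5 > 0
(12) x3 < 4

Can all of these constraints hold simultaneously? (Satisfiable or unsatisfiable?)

Unsatisfiable

From constraints 4 and 8: x4 ≥ x2 and x2 ≥ 3, so x4 ≥ 3. From constraints 5 and 9: x4 ≤ x3 and x3 ≤ 2, so x4 ≤ 2. But 2 < 3, so no value of x4 works.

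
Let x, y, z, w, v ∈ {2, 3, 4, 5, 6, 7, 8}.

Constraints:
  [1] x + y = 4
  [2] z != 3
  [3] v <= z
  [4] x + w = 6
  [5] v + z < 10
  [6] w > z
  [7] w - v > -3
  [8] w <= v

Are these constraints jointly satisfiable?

Constraints 3, 6, and 8 give w ≤ v, v ≤ z, z < w. Chaining: w ≤ v ≤ z < w, which forces w < w — impossible.

Unsatisfiable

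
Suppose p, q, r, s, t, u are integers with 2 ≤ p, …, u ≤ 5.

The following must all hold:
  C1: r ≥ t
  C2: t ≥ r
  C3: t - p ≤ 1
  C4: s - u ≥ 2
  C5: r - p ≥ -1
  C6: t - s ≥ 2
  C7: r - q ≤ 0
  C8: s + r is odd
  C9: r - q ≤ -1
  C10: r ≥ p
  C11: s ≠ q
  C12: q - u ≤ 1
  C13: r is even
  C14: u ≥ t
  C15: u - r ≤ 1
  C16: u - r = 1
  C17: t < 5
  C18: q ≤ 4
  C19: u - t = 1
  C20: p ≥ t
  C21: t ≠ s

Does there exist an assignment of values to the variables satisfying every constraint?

Unsatisfiable

Constraints 3, 4, 5, 6, 9, and 12 give p − t ≥ -1, t − s ≥ 2, s − u ≥ 2, u − q ≥ -1, q − r ≥ 1, r − p ≥ -1.
Adding all 6 inequalities: the left sides telescope to 0, and the right sides sum to (-1) + 2 + 2 + (-1) + 1 + (-1) = 2. So 0 ≥ 2, which is false.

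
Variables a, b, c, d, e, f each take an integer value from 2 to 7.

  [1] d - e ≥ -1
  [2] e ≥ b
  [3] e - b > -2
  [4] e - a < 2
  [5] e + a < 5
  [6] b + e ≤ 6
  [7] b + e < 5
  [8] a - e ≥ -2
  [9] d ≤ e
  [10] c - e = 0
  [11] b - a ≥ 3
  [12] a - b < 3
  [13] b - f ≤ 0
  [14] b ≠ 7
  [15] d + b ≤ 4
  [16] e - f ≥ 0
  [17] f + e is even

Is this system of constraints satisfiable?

Constraints 8, 11, 13, and 16 give f − b ≥ 0, b − a ≥ 3, a − e ≥ -2, e − f ≥ 0.
Adding all 4 inequalities: the left sides telescope to 0, and the right sides sum to 0 + 3 + (-2) + 0 = 1. So 0 ≥ 1, which is false.

Unsatisfiable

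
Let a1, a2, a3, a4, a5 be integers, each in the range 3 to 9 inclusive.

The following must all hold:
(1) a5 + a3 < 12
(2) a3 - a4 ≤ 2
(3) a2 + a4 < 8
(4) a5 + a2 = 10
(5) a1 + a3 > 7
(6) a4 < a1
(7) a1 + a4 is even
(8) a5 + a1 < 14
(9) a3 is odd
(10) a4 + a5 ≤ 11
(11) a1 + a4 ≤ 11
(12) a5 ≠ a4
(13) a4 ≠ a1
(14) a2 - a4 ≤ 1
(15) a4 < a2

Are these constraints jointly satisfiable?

The assignment a1 = 7, a2 = 4, a3 = 3, a4 = 3, a5 = 6 works:
  constraint 1 holds since a5 + a3 = 9.
  constraint 2 holds since a3 - a4 = 0.
The rest check out directly.

Satisfiable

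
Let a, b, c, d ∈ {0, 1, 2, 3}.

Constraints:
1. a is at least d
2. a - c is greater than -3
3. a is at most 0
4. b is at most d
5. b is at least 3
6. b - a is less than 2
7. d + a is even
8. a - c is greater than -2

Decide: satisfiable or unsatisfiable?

From constraints 4 and 5: d ≥ b and b ≥ 3, so d ≥ 3. From constraints 1 and 3: d ≤ a and a ≤ 0, so d ≤ 0. But 0 < 3, so no value of d works.

Unsatisfiable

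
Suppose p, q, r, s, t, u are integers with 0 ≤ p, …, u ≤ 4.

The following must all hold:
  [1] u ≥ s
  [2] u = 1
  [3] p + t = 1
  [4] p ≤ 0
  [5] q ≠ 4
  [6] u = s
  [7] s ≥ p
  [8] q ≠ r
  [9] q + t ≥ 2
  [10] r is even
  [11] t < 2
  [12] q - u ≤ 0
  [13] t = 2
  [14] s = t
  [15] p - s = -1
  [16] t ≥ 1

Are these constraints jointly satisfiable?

Constraint 2 fixes u = 1 and constraint 13 fixes t = 2. Constraints 6 and 14 give u = s = t, so u = t. But 1 ≠ 2 — contradiction.

Unsatisfiable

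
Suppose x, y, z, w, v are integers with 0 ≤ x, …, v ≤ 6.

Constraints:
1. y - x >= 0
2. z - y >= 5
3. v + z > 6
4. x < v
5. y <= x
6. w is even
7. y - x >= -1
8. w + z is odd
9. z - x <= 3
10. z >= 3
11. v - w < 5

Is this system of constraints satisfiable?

Unsatisfiable

Constraints 1, 2, and 9 give x − z ≥ -3, z − y ≥ 5, y − x ≥ 0.
Adding all 3 inequalities: the left sides telescope to 0, and the right sides sum to (-3) + 5 + 0 = 2. So 0 ≥ 2, which is false.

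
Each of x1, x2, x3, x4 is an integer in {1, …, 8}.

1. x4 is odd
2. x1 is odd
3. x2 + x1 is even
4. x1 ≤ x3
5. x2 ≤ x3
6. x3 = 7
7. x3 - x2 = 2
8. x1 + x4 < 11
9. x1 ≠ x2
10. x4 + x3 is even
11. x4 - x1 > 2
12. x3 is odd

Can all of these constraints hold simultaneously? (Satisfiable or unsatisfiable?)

Satisfiable

Try x1 = 3, x2 = 5, x3 = 7, x4 = 7.
Check constraint 7: x3 - x2 = 2; constraint 8: x1 + x4 = 10. The remaining constraints are straightforward to verify.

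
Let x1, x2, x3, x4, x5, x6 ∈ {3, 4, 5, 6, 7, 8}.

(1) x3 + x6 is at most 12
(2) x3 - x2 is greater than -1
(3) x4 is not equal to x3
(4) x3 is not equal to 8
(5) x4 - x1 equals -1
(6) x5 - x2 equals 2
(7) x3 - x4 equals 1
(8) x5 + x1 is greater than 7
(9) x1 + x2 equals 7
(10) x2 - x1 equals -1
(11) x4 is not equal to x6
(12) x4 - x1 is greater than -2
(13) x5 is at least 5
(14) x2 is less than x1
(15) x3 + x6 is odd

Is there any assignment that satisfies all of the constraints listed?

Take x1 = 4, x2 = 3, x3 = 4, x4 = 3, x5 = 5, x6 = 5. Then constraint 1: x3 + x6 = 9; constraint 2: x3 - x2 = 1, and every other listed constraint is also met.

Satisfiable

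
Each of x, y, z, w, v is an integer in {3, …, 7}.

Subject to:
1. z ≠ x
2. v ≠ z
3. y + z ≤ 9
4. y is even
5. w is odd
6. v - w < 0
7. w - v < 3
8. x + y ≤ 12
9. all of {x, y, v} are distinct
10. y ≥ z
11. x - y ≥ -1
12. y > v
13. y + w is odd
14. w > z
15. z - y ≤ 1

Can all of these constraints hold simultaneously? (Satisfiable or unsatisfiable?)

Satisfiable

One satisfying assignment is x = 5, y = 4, z = 4, w = 5, v = 3.
For the less obvious constraints — constraint 3: y + z = 8; constraint 6: v - w = -2 — and the others hold by inspection.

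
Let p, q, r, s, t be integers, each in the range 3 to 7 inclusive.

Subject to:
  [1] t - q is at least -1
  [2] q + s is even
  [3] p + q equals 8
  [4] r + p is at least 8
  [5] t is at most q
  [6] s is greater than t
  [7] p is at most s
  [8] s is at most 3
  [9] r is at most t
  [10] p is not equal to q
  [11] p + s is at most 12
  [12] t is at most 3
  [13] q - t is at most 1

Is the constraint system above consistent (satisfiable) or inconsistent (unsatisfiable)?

Unsatisfiable

From constraints 9 and 12: r ≤ t ≤ 3. From constraints 7 and 8: p ≤ s ≤ 3. Hence r + p ≤ 6. But constraint 4 requires r + p ≥ 8, and 8 > 6. Contradiction.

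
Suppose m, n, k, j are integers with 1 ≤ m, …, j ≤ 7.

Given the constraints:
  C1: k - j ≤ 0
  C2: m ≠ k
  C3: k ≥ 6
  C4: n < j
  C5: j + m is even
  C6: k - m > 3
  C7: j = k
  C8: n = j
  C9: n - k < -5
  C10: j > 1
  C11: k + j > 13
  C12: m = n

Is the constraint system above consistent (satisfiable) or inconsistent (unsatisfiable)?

From constraints 7, 8, and 12, m = n = j = k, so m = k. But constraint 2 says m ≠ k. Contradiction.

Unsatisfiable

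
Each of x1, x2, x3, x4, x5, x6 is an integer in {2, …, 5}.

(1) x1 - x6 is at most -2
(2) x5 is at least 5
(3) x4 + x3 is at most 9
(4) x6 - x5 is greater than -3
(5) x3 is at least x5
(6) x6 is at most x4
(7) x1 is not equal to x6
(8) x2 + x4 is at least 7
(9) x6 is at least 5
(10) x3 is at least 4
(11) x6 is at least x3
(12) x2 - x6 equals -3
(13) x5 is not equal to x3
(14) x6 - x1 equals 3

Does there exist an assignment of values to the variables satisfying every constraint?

From constraints 6 and 9: x4 ≥ x6 ≥ 5. From constraints 2 and 5: x3 ≥ x5 ≥ 5. Hence x4 + x3 ≥ 10. But constraint 3 requires x4 + x3 ≤ 9, and 9 < 10. Contradiction.

Unsatisfiable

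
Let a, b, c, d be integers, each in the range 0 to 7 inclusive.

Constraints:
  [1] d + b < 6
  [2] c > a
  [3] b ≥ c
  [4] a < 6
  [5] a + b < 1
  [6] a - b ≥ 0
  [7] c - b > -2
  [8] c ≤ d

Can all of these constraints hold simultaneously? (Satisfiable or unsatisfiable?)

Constraints 2, 3, and 6 give a < c, c ≤ b, b ≤ a. Chaining: a < c ≤ b ≤ a, which forces a < a — impossible.

Unsatisfiable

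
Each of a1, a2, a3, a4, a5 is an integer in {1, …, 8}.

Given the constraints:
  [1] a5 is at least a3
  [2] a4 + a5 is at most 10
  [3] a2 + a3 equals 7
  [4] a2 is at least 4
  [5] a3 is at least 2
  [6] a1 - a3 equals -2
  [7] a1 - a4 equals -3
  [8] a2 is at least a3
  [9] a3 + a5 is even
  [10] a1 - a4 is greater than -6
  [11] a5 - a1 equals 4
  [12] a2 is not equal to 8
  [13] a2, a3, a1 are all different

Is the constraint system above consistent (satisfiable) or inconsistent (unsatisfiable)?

Satisfiable

Setting (a1, a2, a3, a4, a5) = (1, 4, 3, 4, 5) satisfies everything: constraint 2: a4 + a5 = 9; constraint 3: a2 + a3 = 7, and the others follow.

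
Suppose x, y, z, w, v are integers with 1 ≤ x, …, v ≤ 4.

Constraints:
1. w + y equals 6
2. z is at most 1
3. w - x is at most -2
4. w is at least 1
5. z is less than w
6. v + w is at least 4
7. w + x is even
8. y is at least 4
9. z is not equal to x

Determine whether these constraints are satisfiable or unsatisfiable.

Take x = 4, y = 4, z = 1, w = 2, v = 3. Then constraint 1: w + y = 6; constraint 3: w - x = -2; constraint 6: v + w = 5, and every other listed constraint is also met.

Satisfiable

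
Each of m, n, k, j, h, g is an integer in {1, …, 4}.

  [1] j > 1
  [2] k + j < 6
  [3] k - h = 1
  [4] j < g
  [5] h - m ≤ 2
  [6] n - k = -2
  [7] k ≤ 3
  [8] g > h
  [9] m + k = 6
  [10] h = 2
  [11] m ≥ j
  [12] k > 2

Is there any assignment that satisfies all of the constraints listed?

Satisfiable

Try m = 3, n = 1, k = 3, j = 2, h = 2, g = 4.
Check constraint 2: k + j = 5; constraint 3: k - h = 1; constraint 5: h - m = -1. The remaining constraints are straightforward to verify.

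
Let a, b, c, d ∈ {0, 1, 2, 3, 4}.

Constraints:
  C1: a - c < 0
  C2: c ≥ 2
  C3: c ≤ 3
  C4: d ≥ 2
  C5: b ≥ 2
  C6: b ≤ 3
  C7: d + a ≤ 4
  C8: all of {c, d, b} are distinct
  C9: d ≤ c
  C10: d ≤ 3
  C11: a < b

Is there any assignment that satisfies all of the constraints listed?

Constraints 2, 3, 4, 5, 6, and 10 confine each of c, d, b to the 2 values {2, 3}.
Constraint 8 requires all 3 of them to be distinct, but only 2 values are available — impossible by the pigeonhole principle.

Unsatisfiable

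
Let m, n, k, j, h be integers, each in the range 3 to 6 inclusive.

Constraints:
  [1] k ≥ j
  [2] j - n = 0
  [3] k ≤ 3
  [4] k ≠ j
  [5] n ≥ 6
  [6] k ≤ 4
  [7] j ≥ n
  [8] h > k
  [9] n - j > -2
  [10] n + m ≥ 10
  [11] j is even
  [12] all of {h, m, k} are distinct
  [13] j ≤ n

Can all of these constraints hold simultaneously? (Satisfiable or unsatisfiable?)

From constraints 5 and 7: j ≥ n and n ≥ 6, so j ≥ 6. From constraints 1 and 3: j ≤ k and k ≤ 3, so j ≤ 3. But 3 < 6, so no value of j works.

Unsatisfiable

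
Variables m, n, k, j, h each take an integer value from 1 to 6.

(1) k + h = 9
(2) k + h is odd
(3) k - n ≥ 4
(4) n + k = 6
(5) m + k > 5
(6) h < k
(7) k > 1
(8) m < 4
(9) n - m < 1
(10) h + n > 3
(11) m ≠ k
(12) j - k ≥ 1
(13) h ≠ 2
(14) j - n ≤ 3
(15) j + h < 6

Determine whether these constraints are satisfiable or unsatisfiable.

Unsatisfiable

Constraints 3, 12, and 14 give k − n ≥ 4, n − j ≥ -3, j − k ≥ 1.
Adding all 3 inequalities: the left sides telescope to 0, and the right sides sum to 4 + (-3) + 1 = 2. So 0 ≥ 2, which is false.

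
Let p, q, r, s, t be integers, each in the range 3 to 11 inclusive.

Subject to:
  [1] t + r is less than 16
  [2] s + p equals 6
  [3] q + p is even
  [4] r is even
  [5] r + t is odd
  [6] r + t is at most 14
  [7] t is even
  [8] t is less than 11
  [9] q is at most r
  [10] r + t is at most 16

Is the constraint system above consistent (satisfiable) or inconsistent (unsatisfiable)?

Constraint 4 makes r even and constraint 7 makes t even, so r + t must be even. Constraint 5 says r + t is odd — contradiction.

Unsatisfiable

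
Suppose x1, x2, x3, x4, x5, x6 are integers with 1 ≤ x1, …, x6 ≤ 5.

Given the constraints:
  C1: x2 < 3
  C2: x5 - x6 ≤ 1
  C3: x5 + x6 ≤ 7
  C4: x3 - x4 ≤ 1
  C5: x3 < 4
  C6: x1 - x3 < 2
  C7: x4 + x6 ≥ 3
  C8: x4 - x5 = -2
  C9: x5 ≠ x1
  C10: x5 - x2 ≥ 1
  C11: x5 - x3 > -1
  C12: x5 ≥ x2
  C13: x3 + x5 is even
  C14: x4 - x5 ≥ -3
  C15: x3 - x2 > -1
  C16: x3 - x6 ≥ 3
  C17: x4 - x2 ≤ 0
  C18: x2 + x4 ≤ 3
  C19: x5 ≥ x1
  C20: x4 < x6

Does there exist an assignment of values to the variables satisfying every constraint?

Unsatisfiable

Constraints 2, 4, 10, 16, and 17 give x6 − x5 ≥ -1, x5 − x2 ≥ 1, x2 − x4 ≥ 0, x4 − x3 ≥ -1, x3 − x6 ≥ 3.
Adding all 5 inequalities: the left sides telescope to 0, and the right sides sum to (-1) + 1 + 0 + (-1) + 3 = 2. So 0 ≥ 2, which is false.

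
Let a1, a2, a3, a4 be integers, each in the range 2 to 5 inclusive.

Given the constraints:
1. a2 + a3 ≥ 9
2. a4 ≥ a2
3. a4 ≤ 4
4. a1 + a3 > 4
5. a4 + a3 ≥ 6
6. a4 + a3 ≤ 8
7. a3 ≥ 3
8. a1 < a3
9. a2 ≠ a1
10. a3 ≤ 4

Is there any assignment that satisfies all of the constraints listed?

From constraints 2 and 3: a2 ≤ a4 ≤ 4. From constraint 10: a3 ≤ 4. Hence a2 + a3 ≤ 8. But constraint 1 requires a2 + a3 ≥ 9, and 9 > 8. Contradiction.

Unsatisfiable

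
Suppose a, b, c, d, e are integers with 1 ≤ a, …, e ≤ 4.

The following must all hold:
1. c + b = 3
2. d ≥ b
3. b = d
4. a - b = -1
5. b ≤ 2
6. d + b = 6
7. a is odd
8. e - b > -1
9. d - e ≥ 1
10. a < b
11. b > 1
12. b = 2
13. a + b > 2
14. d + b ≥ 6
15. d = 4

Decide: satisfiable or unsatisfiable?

Constraint 12 fixes b = 2 and constraint 15 fixes d = 4, but constraint 3 requires b = d. Since 2 ≠ 4, contradiction.

Unsatisfiable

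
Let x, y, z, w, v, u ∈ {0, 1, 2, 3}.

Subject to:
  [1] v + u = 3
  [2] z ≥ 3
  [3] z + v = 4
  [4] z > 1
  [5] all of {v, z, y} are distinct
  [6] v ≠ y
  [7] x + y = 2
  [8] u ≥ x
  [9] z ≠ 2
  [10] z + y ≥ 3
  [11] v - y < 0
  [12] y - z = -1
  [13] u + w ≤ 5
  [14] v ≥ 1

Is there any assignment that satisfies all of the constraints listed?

Take x = 0, y = 2, z = 3, w = 0, v = 1, u = 2. Then constraint 1: v + u = 3; constraint 3: z + v = 4, and every other listed constraint is also met.

Satisfiable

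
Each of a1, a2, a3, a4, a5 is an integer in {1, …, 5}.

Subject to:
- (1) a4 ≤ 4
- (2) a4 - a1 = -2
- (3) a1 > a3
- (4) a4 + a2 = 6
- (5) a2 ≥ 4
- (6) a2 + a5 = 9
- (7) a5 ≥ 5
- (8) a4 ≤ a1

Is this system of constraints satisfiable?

Setting (a1, a2, a3, a4, a5) = (4, 4, 2, 2, 5) satisfies everything: constraint 2: a4 - a1 = -2; constraint 4: a4 + a2 = 6, and the others follow.

Satisfiable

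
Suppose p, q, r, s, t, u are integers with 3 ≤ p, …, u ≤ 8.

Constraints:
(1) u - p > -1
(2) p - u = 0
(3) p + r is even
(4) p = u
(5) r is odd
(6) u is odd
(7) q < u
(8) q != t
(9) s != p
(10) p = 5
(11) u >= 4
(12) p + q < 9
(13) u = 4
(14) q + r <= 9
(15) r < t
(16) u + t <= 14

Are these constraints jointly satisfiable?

Constraint 10 fixes p = 5 and constraint 13 fixes u = 4, but constraint 4 requires p = u. Since 5 ≠ 4, contradiction.

Unsatisfiable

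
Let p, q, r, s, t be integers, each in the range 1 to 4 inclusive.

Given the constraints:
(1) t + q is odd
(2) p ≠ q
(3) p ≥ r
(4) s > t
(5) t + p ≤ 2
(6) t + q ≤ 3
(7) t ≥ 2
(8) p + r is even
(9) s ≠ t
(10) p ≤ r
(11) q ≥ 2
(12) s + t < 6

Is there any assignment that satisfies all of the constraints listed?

From constraint 7: t ≥ 2. From constraint 11: q ≥ 2. Hence t + q ≥ 4. But constraint 6 requires t + q ≤ 3, and 3 < 4. Contradiction.

Unsatisfiable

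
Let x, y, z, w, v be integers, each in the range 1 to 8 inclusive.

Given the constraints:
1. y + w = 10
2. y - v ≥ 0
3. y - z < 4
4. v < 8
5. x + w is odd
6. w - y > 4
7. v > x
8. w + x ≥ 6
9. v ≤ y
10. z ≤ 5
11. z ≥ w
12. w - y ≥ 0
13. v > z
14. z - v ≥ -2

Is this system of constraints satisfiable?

Constraints 2, 11, 12, and 13 give y ≤ w, w ≤ z, z < v, v ≤ y. Chaining: y ≤ w ≤ z < v ≤ y, which forces y < y — impossible.

Unsatisfiable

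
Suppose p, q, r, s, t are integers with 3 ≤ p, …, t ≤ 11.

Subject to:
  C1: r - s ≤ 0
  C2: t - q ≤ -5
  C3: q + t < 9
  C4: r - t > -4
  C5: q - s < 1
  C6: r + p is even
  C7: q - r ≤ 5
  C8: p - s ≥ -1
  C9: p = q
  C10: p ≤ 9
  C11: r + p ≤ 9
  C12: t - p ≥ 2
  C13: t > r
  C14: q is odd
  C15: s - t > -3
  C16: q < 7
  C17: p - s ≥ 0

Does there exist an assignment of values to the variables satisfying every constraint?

Unsatisfiable

Constraints 1, 2, 7, 8, and 12 give q − t ≥ 5, t − p ≥ 2, p − s ≥ -1, s − r ≥ 0, r − q ≥ -5.
Adding all 5 inequalities: the left sides telescope to 0, and the right sides sum to 5 + 2 + (-1) + 0 + (-5) = 1. So 0 ≥ 1, which is false.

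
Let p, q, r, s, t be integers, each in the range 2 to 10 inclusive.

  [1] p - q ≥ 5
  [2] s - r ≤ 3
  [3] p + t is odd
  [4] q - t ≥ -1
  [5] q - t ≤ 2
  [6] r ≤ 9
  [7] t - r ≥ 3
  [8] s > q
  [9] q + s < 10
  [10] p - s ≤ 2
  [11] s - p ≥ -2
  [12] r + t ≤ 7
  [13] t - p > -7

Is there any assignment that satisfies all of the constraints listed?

Constraints 1, 2, 4, 7, and 10 give p − q ≥ 5, q − t ≥ -1, t − r ≥ 3, r − s ≥ -3, s − p ≥ -2.
Adding all 5 inequalities: the left sides telescope to 0, and the right sides sum to 5 + (-1) + 3 + (-3) + (-2) = 2. So 0 ≥ 2, which is false.

Unsatisfiable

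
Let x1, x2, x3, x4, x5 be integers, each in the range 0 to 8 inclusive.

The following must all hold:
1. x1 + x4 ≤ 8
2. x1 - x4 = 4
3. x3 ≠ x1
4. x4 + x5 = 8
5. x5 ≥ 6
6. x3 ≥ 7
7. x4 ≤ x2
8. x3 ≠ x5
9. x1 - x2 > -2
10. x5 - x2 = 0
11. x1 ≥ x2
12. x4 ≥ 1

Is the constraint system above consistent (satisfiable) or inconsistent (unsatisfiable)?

Satisfiable

The assignment x1 = 6, x2 = 6, x3 = 8, x4 = 2, x5 = 6 works:
  constraint 1 holds since x1 + x4 = 8.
  constraint 2 holds since x1 - x4 = 4.
The rest check out directly.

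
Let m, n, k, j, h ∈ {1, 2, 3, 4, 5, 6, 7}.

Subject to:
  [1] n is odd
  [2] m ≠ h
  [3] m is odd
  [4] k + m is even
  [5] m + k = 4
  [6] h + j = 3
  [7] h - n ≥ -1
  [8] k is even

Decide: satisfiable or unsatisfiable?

Unsatisfiable

Constraint 8 makes k even and constraint 3 makes m odd, so k + m must be odd. Constraint 4 says k + m is even — contradiction.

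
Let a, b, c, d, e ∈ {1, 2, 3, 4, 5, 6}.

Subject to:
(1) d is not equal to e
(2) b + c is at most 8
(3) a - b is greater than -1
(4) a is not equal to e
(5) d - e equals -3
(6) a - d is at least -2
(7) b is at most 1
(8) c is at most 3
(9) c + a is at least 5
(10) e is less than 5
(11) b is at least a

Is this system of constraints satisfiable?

Unsatisfiable

From constraint 8: c ≤ 3. From constraints 7 and 11: a ≤ b ≤ 1. Hence c + a ≤ 4. But constraint 9 requires c + a ≥ 5, and 5 > 4. Contradiction.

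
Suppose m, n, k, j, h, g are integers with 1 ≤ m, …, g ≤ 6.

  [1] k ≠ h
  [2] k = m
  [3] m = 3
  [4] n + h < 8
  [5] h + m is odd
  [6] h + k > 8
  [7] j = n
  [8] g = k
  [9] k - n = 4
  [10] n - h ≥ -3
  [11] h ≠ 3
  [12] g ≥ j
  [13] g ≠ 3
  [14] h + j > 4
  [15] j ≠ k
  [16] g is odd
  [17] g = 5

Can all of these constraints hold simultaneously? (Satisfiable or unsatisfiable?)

Unsatisfiable

Constraint 17 fixes g = 5 and constraint 3 fixes m = 3. Constraints 2 and 8 give g = k = m, so g = m. But 5 ≠ 3 — contradiction.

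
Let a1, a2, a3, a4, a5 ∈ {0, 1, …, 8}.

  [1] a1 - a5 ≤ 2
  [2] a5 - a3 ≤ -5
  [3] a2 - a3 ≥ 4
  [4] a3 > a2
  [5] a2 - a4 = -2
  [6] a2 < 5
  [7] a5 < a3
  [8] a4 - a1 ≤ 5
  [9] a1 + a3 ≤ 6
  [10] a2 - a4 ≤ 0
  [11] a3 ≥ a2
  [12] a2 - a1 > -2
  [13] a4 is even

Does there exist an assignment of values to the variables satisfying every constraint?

Constraints 1, 2, 3, 8, and 10 give a1 − a4 ≥ -5, a4 − a2 ≥ 0, a2 − a3 ≥ 4, a3 − a5 ≥ 5, a5 − a1 ≥ -2.
Adding all 5 inequalities: the left sides telescope to 0, and the right sides sum to (-5) + 0 + 4 + 5 + (-2) = 2. So 0 ≥ 2, which is false.

Unsatisfiable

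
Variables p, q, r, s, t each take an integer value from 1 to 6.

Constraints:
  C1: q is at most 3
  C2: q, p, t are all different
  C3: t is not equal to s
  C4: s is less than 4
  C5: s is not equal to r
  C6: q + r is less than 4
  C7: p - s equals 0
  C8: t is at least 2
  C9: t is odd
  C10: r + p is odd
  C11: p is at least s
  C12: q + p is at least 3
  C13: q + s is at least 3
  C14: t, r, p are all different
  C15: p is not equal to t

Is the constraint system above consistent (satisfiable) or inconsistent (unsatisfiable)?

Satisfiable

Setting (p, q, r, s, t) = (2, 1, 1, 2, 5) satisfies everything: constraint 6: q + r = 2; constraint 7: p - s = 0; constraint 12: q + p = 3, and the others follow.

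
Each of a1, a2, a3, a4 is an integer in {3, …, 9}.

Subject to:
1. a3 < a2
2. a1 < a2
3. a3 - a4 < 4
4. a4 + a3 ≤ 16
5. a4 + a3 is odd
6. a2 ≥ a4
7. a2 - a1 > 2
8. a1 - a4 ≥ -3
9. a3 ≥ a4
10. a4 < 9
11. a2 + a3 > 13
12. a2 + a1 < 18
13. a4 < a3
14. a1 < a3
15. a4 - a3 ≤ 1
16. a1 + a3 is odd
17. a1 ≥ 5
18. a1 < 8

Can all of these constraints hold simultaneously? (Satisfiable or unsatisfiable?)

Take a1 = 6, a2 = 9, a3 = 7, a4 = 6. Then constraint 3: a3 - a4 = 1; constraint 4: a4 + a3 = 13, and every other listed constraint is also met.

Satisfiable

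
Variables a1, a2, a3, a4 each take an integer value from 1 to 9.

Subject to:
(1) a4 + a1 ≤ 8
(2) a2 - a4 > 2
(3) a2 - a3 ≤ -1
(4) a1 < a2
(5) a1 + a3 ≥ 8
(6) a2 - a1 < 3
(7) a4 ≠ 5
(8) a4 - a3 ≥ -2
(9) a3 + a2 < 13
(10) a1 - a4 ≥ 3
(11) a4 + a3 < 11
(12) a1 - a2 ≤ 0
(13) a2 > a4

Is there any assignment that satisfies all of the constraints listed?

Constraints 3, 8, 10, and 12 give a4 − a3 ≥ -2, a3 − a2 ≥ 1, a2 − a1 ≥ 0, a1 − a4 ≥ 3.
Adding all 4 inequalities: the left sides telescope to 0, and the right sides sum to (-2) + 1 + 0 + 3 = 2. So 0 ≥ 2, which is false.

Unsatisfiable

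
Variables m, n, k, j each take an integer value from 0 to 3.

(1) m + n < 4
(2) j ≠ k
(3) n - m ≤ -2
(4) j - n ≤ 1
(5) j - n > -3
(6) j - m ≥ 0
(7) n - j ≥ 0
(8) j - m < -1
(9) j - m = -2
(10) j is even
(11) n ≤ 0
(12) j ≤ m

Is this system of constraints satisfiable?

Constraints 3, 6, and 7 give n − j ≥ 0, j − m ≥ 0, m − n ≥ 2.
Adding all 3 inequalities: the left sides telescope to 0, and the right sides sum to 0 + 0 + 2 = 2. So 0 ≥ 2, which is false.

Unsatisfiable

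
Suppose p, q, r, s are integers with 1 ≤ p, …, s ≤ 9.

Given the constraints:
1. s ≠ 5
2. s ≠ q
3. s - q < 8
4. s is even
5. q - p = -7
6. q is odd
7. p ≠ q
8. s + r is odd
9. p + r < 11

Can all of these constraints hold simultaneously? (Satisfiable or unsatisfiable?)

Take p = 8, q = 1, r = 1, s = 8. Then constraint 3: s - q = 7; constraint 5: q - p = -7; constraint 9: p + r = 9, and every other listed constraint is also met.

Satisfiable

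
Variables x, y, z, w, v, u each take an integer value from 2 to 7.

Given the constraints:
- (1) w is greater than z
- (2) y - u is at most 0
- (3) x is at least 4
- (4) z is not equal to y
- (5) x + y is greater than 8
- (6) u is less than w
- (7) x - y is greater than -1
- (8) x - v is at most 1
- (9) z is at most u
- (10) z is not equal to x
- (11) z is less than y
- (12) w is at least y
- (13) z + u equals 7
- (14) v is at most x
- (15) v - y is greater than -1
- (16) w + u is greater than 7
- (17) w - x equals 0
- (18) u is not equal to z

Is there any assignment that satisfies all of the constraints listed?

Satisfiable

One satisfying assignment is x = 5, y = 4, z = 3, w = 5, v = 5, u = 4.
For the less obvious constraints — constraint 2: y - u = 0; constraint 5: x + y = 9; constraint 7: x - y = 1 — and the others hold by inspection.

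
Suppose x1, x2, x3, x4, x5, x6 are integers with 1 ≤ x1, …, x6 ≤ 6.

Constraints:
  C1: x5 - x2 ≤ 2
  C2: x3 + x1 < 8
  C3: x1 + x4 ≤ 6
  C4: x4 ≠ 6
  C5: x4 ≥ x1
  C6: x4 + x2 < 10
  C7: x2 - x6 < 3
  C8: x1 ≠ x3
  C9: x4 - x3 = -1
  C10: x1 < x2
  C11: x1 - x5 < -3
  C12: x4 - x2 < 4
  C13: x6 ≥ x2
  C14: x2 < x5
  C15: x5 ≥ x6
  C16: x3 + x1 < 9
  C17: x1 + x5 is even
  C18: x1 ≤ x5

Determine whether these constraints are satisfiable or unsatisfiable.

Setting (x1, x2, x3, x4, x5, x6) = (1, 3, 6, 5, 5, 3) satisfies everything: constraint 1: x5 - x2 = 2; constraint 2: x3 + x1 = 7, and the others follow.

Satisfiable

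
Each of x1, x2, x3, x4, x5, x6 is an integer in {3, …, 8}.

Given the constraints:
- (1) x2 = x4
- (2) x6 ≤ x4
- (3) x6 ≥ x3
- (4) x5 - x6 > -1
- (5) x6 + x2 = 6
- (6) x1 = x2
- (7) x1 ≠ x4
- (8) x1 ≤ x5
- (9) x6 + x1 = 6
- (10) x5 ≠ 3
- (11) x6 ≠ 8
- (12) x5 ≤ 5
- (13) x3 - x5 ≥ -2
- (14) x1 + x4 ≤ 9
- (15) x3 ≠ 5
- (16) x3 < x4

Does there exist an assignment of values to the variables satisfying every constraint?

From constraints 1 and 6, x1 = x2 = x4, so x1 = x4. But constraint 7 says x1 ≠ x4. Contradiction.

Unsatisfiable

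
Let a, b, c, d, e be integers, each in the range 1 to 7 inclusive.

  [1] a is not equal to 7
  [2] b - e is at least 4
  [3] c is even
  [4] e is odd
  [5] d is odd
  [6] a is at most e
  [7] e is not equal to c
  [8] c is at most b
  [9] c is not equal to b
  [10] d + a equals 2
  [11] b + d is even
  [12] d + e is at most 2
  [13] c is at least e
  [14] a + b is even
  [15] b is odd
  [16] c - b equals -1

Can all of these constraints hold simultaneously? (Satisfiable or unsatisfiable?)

Setting (a, b, c, d, e) = (1, 7, 6, 1, 1) satisfies everything: constraint 2: b - e = 6; constraint 10: d + a = 2, and the others follow.

Satisfiable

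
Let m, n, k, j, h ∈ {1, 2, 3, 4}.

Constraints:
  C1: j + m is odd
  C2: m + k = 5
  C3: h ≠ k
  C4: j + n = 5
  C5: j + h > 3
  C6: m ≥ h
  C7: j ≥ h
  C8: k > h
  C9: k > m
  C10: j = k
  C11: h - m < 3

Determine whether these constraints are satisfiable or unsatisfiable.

Satisfiable

Setting (m, n, k, j, h) = (1, 1, 4, 4, 1) satisfies everything: constraint 2: m + k = 5; constraint 4: j + n = 5; constraint 5: j + h = 5, and the others follow.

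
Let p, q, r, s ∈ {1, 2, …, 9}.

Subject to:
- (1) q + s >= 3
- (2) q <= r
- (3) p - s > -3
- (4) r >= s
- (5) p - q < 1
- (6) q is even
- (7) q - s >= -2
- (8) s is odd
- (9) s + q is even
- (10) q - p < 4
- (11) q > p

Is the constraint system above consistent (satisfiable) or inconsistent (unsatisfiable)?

Constraint 8 makes s odd and constraint 6 makes q even, so s + q must be odd. Constraint 9 says s + q is even — contradiction.

Unsatisfiable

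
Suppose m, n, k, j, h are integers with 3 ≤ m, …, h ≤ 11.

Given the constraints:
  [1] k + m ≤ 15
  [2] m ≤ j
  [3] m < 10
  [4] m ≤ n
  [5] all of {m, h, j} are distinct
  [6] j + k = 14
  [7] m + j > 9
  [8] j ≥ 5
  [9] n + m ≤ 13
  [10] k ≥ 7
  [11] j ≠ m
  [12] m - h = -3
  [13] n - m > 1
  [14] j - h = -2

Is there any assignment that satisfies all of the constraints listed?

One satisfying assignment is m = 5, n = 7, k = 8, j = 6, h = 8.
For the less obvious constraints — constraint 1: k + m = 13; constraint 6: j + k = 14 — and the others hold by inspection.

Satisfiable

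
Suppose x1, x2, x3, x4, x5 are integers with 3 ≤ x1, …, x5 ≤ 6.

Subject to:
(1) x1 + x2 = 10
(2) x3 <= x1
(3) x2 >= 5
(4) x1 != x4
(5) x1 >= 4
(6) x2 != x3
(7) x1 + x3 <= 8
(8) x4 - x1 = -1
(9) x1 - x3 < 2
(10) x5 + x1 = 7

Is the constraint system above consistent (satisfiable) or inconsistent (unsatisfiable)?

Setting (x1, x2, x3, x4, x5) = (4, 6, 3, 3, 3) satisfies everything: constraint 1: x1 + x2 = 10; constraint 7: x1 + x3 = 7, and the others follow.

Satisfiable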